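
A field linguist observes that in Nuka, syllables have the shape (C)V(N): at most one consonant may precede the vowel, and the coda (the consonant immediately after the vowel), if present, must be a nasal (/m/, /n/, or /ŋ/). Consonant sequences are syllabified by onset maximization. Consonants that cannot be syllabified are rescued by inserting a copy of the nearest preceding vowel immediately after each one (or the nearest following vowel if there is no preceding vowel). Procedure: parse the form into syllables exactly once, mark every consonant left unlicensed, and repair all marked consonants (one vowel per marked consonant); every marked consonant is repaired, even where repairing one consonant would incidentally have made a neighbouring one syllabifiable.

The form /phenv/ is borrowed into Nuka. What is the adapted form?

Under (C)V(N), the unsyllabifiable consonants are /p/, /v/ (only a nasal (/m/, /n/, or /ŋ/) is licensed in coda position; onsets are limited to one consonant).
Epenthesis after each stranded consonant: /p/ → /pe/, /v/ → /ve/.

pehenve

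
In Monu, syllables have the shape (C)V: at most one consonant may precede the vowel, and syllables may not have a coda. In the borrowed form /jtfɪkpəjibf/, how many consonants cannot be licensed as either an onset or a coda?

Syllabifying with onset maximization leaves /j/, /t/, /k/, /b/, /f/ stranded (no codas are permitted; onsets are limited to one consonant).

5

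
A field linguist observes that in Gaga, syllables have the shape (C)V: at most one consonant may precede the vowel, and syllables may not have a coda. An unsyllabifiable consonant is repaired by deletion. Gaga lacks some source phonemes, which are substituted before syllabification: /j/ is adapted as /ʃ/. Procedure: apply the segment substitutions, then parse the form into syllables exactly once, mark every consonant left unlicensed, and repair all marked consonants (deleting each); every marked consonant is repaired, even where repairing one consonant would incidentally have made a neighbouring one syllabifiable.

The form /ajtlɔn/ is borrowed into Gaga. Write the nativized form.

alɔ

Substitution: /j/ → /ʃ/, giving /aʃtlɔn/.
Syllabifying with onset maximization leaves /ʃ/, /t/, /n/ stranded (no codas are permitted; onsets are limited to one consonant).
Deletion applies to /ʃ/, /t/, /n/.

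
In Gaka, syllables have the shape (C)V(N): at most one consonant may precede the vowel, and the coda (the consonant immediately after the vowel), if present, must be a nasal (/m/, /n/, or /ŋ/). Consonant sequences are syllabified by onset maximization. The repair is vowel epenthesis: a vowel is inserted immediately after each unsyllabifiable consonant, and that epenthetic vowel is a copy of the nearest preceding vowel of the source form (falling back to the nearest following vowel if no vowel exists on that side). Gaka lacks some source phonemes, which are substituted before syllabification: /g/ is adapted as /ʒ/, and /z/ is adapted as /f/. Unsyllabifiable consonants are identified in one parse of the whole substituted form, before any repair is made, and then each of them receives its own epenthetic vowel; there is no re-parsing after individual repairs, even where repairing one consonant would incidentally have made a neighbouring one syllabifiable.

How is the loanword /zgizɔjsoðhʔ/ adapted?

Substitution: /z/ → /f/, /g/ → /ʒ/, giving /fʒifɔjsoðhʔ/.
Under (C)V(N), the unsyllabifiable consonants are /f/, /j/, /ð/, /h/, /ʔ/ (only a nasal (/m/, /n/, or /ŋ/) is licensed in coda position; onsets are limited to one consonant).
Epenthesis after each stranded consonant: /f/ → /fi/, /j/ → /jɔ/, /ð/ → /ðo/, /h/ → /ho/, /ʔ/ → /ʔo/.

fiʒifɔjɔsoðohoʔo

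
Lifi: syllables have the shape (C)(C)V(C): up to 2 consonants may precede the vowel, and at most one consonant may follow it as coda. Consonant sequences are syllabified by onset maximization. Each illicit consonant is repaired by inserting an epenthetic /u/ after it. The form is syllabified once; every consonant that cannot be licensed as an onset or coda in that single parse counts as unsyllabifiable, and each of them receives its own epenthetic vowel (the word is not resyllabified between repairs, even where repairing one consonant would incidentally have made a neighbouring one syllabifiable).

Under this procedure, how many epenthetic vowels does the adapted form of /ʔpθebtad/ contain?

1

The unsyllabifiable consonants are /ʔ/; each receives one epenthetic vowel.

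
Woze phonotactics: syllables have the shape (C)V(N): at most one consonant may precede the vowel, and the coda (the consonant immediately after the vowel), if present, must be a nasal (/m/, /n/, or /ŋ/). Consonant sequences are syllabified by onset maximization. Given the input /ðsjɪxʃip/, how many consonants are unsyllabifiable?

Under (C)V(N), the unsyllabifiable consonants are /ð/, /s/, /x/, /p/ (only a nasal (/m/, /n/, or /ŋ/) is licensed in coda position; onsets are limited to one consonant).

4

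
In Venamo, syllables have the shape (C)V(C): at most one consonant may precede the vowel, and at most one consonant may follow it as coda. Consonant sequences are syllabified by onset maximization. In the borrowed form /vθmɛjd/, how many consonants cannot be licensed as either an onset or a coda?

3

Syllabifying with onset maximization leaves /v/, /θ/, /d/ stranded (at most one coda consonant is licensed; onsets are limited to one consonant).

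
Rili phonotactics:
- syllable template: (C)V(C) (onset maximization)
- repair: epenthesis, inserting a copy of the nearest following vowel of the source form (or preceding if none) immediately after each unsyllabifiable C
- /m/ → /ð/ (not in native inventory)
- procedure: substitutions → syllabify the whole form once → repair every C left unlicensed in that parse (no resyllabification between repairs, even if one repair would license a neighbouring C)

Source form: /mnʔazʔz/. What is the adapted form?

Substitution: /m/ → /ð/, giving /ðnʔazʔz/.
Syllabifying with onset maximization leaves /ð/, /n/, /ʔ/, /z/ stranded (at most one coda consonant is licensed; onsets are limited to one consonant).
Inserting the epenthetic vowel yields /ð/ → /ða/, /n/ → /na/, /ʔ/ → /ʔa/, /z/ → /za/.

ðanaʔazʔaza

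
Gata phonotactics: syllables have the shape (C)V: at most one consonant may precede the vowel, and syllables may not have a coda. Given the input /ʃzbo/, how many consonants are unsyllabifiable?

2

Under (C)V, the unsyllabifiable consonants are /ʃ/, /z/ (no codas are permitted; onsets are limited to one consonant).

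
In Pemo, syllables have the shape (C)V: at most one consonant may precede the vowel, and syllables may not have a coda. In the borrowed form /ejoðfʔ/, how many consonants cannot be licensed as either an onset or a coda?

Syllabifying with onset maximization leaves /ð/, /f/, /ʔ/ stranded (no codas are permitted; onsets are limited to one consonant).

3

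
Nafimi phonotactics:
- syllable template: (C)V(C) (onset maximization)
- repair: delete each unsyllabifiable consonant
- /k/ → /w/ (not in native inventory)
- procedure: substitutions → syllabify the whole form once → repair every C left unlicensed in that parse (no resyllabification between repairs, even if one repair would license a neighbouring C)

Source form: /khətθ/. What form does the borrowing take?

Substitution: /k/ → /w/, giving /whətθ/.
Under (C)V(C), the unsyllabifiable consonants are /w/, /θ/ (at most one coda consonant is licensed; onsets are limited to one consonant).
Each unlicensed consonant is deleted: /w/, /θ/.

hət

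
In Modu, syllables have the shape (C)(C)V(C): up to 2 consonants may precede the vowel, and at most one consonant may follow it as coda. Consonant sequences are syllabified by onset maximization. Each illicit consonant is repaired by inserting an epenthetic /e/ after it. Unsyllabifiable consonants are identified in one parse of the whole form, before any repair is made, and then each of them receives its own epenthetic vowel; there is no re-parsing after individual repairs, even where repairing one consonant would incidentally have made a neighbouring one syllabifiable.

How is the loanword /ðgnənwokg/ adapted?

The consonants /ð/, /g/ cannot be parsed into a legal (C)(C)V(C) syllable (at most one coda consonant is licensed; onsets may contain at most 2 consonants).
Each unlicensed consonant becomes the onset of a new syllable: /ð/ → /ðe/, /g/ → /ge/.

ðegnənwokge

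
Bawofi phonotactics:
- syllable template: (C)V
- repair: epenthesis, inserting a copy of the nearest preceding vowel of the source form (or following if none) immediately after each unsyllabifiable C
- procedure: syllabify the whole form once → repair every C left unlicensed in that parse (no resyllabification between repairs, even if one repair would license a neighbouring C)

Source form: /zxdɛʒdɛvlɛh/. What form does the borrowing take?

The consonants /z/, /x/, /ʒ/, /v/, /h/ cannot be parsed into a legal (C)V syllable (no codas are permitted; onsets are limited to one consonant).
Epenthesis after each stranded consonant: /z/ → /zɛ/, /x/ → /xɛ/, /ʒ/ → /ʒɛ/, /v/ → /vɛ/, /h/ → /hɛ/.

zɛxɛdɛʒɛdɛvɛlɛhɛ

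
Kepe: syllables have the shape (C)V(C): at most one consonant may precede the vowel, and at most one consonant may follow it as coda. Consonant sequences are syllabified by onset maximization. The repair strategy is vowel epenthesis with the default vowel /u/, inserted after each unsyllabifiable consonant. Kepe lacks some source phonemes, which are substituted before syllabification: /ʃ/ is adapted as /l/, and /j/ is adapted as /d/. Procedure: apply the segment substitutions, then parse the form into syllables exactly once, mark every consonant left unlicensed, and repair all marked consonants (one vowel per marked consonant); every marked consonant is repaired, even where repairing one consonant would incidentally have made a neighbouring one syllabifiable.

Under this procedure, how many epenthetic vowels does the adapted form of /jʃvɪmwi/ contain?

After substitution the input is /dlvɪmwi/.
The unsyllabifiable consonants are /d/, /l/; each receives one epenthetic vowel.

2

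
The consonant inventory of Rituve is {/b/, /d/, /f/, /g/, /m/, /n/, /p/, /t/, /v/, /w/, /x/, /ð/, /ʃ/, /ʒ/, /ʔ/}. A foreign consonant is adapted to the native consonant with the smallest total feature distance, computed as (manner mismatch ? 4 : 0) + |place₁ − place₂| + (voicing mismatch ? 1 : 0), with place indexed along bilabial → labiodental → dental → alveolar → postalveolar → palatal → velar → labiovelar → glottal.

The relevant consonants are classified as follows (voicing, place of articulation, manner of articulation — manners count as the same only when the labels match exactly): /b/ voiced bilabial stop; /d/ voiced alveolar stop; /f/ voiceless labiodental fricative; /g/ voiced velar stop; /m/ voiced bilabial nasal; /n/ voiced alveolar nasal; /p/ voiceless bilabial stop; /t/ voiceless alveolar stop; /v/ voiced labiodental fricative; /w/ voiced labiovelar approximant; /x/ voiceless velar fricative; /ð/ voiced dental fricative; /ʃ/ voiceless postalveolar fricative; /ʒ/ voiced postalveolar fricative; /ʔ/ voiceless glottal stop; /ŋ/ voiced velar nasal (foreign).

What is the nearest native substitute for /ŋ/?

/n/ is closest: same manner (nasal), place distance 3 (velar→alveolar), same voicing; total 3. Next closest is /g/ at distance 4.

n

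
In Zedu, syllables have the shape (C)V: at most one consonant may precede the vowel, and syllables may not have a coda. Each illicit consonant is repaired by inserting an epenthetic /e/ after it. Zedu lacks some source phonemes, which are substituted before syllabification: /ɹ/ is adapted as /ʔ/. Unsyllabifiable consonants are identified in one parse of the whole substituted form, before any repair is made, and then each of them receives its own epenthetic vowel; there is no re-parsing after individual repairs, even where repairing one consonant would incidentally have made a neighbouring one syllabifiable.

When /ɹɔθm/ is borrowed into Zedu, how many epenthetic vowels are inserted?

2

After substitution the input is /ʔɔθm/.
The unsyllabifiable consonants are /θ/, /m/; each receives one epenthetic vowel.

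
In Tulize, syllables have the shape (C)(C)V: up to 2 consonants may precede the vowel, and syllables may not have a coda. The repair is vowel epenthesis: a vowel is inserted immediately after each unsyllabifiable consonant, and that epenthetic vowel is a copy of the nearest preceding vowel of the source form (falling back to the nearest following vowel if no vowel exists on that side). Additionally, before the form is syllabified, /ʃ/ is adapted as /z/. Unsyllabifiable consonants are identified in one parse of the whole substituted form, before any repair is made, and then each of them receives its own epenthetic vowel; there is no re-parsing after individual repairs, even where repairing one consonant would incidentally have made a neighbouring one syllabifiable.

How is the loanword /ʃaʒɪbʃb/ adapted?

zaʒɪbɪzɪbɪ

Substitution: /ʃ/ → /z/, giving /zaʒɪbzb/.
The consonants /b/, /z/, /b/ cannot be parsed into a legal (C)(C)V syllable (no codas are permitted; onsets may contain at most 2 consonants).
Each unlicensed consonant becomes the onset of a new syllable: /b/ → /bɪ/, /z/ → /zɪ/, /b/ → /bɪ/.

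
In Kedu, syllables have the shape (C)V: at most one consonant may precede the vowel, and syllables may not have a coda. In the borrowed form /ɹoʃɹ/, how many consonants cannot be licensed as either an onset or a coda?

2

Syllabifying with onset maximization leaves /ʃ/, /ɹ/ stranded (no codas are permitted; onsets are limited to one consonant).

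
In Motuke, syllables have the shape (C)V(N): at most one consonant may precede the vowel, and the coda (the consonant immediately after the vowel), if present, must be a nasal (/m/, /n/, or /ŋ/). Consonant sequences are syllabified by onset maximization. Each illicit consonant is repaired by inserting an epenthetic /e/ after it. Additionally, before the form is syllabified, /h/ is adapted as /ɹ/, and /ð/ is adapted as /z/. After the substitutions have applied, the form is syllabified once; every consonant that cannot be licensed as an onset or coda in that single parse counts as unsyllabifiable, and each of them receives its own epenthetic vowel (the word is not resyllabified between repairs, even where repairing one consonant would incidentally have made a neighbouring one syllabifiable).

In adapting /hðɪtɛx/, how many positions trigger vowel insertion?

After substitution the input is /ɹzɪtɛx/.
The unsyllabifiable consonants are /ɹ/, /x/; each receives one epenthetic vowel.

2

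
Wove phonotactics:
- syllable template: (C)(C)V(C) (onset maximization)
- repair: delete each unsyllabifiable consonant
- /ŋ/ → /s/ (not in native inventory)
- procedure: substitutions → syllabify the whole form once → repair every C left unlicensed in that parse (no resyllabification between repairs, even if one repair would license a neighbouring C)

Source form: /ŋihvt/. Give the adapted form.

sih

Substitution: /ŋ/ → /s/, giving /sihvt/.
Syllabifying with onset maximization leaves /v/, /t/ stranded (at most one coda consonant is licensed; onsets may contain at most 2 consonants).
Deletion applies to /v/, /t/.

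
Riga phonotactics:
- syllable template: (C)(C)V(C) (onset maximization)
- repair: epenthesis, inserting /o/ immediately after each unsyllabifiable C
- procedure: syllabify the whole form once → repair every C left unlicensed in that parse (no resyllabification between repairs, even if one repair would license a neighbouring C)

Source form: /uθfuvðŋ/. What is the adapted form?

uθfuvðoŋo

The consonants /ð/, /ŋ/ cannot be parsed into a legal (C)(C)V(C) syllable (at most one coda consonant is licensed; onsets may contain at most 2 consonants).
Epenthesis after each stranded consonant: /ð/ → /ðo/, /ŋ/ → /ŋo/.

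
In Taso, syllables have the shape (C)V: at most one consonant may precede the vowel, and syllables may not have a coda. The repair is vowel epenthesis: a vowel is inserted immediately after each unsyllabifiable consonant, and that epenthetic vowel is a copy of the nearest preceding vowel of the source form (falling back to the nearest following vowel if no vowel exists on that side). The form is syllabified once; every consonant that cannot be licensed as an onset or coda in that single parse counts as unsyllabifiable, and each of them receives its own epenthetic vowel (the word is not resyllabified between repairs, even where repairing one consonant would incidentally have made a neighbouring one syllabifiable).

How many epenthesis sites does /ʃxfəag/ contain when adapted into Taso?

The unsyllabifiable consonants are /ʃ/, /x/, /g/; each receives one epenthetic vowel.

3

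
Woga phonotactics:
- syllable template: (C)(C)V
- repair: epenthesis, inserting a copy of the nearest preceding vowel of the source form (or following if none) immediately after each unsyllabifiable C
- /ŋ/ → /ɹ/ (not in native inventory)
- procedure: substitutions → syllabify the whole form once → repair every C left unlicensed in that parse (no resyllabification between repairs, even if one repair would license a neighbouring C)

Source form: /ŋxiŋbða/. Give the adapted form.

ɹxiɹibða

Substitution: /ŋ/ → /ɹ/, giving /ɹxiɹbða/.
Under (C)(C)V, the unsyllabifiable consonants are /ɹ/ (no codas are permitted; onsets may contain at most 2 consonants).
Epenthesis after each stranded consonant: /ɹ/ → /ɹi/.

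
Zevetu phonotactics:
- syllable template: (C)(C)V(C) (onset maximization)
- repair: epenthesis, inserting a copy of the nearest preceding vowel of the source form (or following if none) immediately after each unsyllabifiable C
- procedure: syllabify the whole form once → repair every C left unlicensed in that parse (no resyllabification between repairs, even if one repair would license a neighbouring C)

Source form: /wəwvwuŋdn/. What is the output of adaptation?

wəwvwuŋdunu

The consonants /d/, /n/ cannot be parsed into a legal (C)(C)V(C) syllable (at most one coda consonant is licensed; onsets may contain at most 2 consonants).
Each unlicensed consonant becomes the onset of a new syllable: /d/ → /du/, /n/ → /nu/.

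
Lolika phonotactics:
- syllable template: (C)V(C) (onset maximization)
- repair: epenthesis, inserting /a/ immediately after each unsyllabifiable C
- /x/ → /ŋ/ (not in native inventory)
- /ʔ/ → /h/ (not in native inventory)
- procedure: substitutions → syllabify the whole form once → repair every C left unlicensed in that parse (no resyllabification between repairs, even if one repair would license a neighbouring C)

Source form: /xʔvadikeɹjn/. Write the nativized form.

ŋahavadikeɹjana

Substitution: /x/ → /ŋ/, /ʔ/ → /h/, giving /ŋhvadikeɹjn/.
The consonants /ŋ/, /h/, /j/, /n/ cannot be parsed into a legal (C)V(C) syllable (at most one coda consonant is licensed; onsets are limited to one consonant).
Epenthesis after each stranded consonant: /ŋ/ → /ŋa/, /h/ → /ha/, /j/ → /ja/, /n/ → /na/.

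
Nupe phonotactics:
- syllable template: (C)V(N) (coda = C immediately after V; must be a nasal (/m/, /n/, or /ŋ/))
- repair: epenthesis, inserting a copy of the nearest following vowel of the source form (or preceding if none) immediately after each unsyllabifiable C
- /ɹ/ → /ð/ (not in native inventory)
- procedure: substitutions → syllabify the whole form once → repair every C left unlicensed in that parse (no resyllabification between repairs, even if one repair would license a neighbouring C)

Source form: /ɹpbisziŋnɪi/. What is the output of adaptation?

ðipibisiziŋnɪi

Substitution: /ɹ/ → /ð/, giving /ðpbisziŋnɪi/.
Syllabifying with onset maximization leaves /ð/, /p/, /s/ stranded (only a nasal (/m/, /n/, or /ŋ/) is licensed in coda position; onsets are limited to one consonant).
Each unlicensed consonant becomes the onset of a new syllable: /ð/ → /ði/, /p/ → /pi/, /s/ → /si/.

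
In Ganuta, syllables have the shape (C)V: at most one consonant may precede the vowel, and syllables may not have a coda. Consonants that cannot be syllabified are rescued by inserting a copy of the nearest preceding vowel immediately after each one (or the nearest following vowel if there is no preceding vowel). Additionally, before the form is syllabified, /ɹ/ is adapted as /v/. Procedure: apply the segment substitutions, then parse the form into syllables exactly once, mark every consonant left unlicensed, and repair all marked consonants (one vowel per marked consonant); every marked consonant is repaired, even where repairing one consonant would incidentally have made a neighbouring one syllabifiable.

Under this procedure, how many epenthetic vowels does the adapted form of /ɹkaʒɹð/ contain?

After substitution the input is /vkaʒvð/.
The unsyllabifiable consonants are /v/, /ʒ/, /v/, /ð/; each receives one epenthetic vowel.

4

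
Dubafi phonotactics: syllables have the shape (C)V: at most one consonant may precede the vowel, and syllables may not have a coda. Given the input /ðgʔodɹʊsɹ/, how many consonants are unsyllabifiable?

Under (C)V, the unsyllabifiable consonants are /ð/, /g/, /d/, /s/, /ɹ/ (no codas are permitted; onsets are limited to one consonant).

5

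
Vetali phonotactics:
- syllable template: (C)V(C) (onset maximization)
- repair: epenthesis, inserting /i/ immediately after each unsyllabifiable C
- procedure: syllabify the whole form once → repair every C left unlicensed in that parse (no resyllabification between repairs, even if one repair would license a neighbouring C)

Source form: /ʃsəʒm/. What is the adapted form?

ʃisəʒmi

Syllabifying with onset maximization leaves /ʃ/, /m/ stranded (at most one coda consonant is licensed; onsets are limited to one consonant).
Inserting the epenthetic vowel yields /ʃ/ → /ʃi/, /m/ → /mi/.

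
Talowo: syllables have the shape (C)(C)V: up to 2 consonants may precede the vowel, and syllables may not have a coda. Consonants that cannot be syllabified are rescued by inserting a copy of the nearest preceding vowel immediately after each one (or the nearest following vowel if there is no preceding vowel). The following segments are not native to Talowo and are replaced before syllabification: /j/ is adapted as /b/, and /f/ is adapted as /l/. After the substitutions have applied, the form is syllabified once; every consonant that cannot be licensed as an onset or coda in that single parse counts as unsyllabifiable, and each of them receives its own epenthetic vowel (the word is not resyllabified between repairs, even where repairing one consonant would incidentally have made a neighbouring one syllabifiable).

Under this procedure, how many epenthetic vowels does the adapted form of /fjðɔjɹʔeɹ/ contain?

3

After substitution the input is /lbðɔbɹʔeɹ/.
The unsyllabifiable consonants are /l/, /b/, /ɹ/; each receives one epenthetic vowel.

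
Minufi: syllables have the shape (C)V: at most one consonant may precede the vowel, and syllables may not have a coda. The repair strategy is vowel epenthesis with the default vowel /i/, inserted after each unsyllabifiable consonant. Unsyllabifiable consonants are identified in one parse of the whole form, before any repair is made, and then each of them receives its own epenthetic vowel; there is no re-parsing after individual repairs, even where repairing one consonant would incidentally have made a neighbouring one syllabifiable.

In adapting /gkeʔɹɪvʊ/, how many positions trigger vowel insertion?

2

The unsyllabifiable consonants are /g/, /ʔ/; each receives one epenthetic vowel.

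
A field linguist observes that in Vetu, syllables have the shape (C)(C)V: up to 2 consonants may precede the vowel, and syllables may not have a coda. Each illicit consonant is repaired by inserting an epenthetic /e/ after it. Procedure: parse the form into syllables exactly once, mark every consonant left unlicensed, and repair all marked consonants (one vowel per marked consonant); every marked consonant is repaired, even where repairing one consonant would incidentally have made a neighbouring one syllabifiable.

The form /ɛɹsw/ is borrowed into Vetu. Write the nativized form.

ɛɹesewe

Syllabifying with onset maximization leaves /ɹ/, /s/, /w/ stranded (no codas are permitted; onsets may contain at most 2 consonants).
Inserting the epenthetic vowel yields /ɹ/ → /ɹe/, /s/ → /se/, /w/ → /we/.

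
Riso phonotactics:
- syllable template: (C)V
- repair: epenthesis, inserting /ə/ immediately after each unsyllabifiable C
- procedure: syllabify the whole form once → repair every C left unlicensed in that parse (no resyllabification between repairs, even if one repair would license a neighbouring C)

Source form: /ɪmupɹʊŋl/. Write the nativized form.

The consonants /p/, /ŋ/, /l/ cannot be parsed into a legal (C)V syllable (no codas are permitted; onsets are limited to one consonant).
Each unlicensed consonant becomes the onset of a new syllable: /p/ → /pə/, /ŋ/ → /ŋə/, /l/ → /lə/.

ɪmupəɹʊŋələ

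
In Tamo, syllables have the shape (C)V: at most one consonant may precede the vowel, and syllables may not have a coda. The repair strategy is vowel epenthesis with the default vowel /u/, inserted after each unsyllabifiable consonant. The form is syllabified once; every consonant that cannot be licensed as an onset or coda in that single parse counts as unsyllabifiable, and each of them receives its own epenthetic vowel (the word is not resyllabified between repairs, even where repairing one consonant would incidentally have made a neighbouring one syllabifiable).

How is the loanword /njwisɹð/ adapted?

nujuwisuɹuðu

Syllabifying with onset maximization leaves /n/, /j/, /s/, /ɹ/, /ð/ stranded (no codas are permitted; onsets are limited to one consonant).
Each unlicensed consonant becomes the onset of a new syllable: /n/ → /nu/, /j/ → /ju/, /s/ → /su/, /ɹ/ → /ɹu/, /ð/ → /ðu/.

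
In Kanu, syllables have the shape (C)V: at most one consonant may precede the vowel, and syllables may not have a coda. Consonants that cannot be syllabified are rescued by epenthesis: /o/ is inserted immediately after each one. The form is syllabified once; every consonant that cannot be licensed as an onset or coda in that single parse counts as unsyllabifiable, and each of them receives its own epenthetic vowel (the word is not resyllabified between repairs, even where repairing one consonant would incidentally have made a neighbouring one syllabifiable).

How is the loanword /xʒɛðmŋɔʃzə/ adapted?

Under (C)V, the unsyllabifiable consonants are /x/, /ð/, /m/, /ʃ/ (no codas are permitted; onsets are limited to one consonant).
Each unlicensed consonant becomes the onset of a new syllable: /x/ → /xo/, /ð/ → /ðo/, /m/ → /mo/, /ʃ/ → /ʃo/.

xoʒɛðomoŋɔʃozə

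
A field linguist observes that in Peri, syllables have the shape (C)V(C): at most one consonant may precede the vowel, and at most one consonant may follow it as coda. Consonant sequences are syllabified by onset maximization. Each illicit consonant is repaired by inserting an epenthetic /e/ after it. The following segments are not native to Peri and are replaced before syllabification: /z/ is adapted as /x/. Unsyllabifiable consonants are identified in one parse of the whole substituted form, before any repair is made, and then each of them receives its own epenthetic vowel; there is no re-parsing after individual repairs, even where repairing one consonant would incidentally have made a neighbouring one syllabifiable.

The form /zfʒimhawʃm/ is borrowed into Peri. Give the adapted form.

xefeʒimhawʃeme

Substitution: /z/ → /x/, giving /xfʒimhawʃm/.
The consonants /x/, /f/, /ʃ/, /m/ cannot be parsed into a legal (C)V(C) syllable (at most one coda consonant is licensed; onsets are limited to one consonant).
Epenthesis after each stranded consonant: /x/ → /xe/, /f/ → /fe/, /ʃ/ → /ʃe/, /m/ → /me/.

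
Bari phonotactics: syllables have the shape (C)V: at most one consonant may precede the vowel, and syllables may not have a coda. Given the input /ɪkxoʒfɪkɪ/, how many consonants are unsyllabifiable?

Under (C)V, the unsyllabifiable consonants are /k/, /ʒ/ (no codas are permitted; onsets are limited to one consonant).

2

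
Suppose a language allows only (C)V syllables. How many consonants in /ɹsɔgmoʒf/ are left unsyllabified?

4

The consonants /ɹ/, /g/, /ʒ/, /f/ cannot be parsed into a legal (C)V syllable (no codas are permitted; onsets are limited to one consonant).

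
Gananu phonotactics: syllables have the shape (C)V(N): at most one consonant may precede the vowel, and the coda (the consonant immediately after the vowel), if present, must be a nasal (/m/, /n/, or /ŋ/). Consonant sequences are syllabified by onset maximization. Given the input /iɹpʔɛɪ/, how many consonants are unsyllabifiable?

2

Syllabifying with onset maximization leaves /ɹ/, /p/ stranded (only a nasal (/m/, /n/, or /ŋ/) is licensed in coda position; onsets are limited to one consonant).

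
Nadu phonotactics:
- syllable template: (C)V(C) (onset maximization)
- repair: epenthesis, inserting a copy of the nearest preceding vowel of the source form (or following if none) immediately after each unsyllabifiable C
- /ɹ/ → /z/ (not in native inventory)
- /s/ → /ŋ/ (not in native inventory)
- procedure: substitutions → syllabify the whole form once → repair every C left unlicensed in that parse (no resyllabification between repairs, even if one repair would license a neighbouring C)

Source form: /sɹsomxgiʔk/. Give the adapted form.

ŋozoŋomxogiʔki

Substitution: /s/ → /ŋ/, /ɹ/ → /z/, giving /ŋzŋomxgiʔk/.
The consonants /ŋ/, /z/, /x/, /k/ cannot be parsed into a legal (C)V(C) syllable (at most one coda consonant is licensed; onsets are limited to one consonant).
Each unlicensed consonant becomes the onset of a new syllable: /ŋ/ → /ŋo/, /z/ → /zo/, /x/ → /xo/, /k/ → /ki/.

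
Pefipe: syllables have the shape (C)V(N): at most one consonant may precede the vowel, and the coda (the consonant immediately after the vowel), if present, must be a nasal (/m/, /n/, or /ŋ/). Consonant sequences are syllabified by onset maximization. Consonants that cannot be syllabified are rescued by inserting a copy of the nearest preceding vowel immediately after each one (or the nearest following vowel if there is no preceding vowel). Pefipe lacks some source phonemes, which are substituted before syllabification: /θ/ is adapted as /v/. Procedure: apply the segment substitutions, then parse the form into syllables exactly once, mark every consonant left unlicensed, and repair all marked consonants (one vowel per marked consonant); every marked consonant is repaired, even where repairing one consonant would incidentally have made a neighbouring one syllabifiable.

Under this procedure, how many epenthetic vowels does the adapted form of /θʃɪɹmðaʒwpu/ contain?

After substitution the input is /vʃɪɹmðaʒwpu/.
The unsyllabifiable consonants are /v/, /ɹ/, /m/, /ʒ/, /w/; each receives one epenthetic vowel.

5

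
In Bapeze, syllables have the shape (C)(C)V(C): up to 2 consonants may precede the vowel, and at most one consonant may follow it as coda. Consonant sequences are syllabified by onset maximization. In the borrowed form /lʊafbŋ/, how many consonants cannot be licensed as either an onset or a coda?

2

The consonants /b/, /ŋ/ cannot be parsed into a legal (C)(C)V(C) syllable (at most one coda consonant is licensed; onsets may contain at most 2 consonants).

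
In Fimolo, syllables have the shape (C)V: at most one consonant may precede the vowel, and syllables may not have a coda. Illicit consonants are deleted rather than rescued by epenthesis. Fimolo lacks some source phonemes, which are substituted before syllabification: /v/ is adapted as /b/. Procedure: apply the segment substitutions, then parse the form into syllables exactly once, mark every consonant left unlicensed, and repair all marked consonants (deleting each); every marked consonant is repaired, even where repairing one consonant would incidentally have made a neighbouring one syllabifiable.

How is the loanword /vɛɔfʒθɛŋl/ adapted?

Substitution: /v/ → /b/, giving /bɛɔfʒθɛŋl/.
Syllabifying with onset maximization leaves /f/, /ʒ/, /ŋ/, /l/ stranded (no codas are permitted; onsets are limited to one consonant).
Deleting the stranded consonants removes /f/, /ʒ/, /ŋ/, /l/.

bɛɔθɛ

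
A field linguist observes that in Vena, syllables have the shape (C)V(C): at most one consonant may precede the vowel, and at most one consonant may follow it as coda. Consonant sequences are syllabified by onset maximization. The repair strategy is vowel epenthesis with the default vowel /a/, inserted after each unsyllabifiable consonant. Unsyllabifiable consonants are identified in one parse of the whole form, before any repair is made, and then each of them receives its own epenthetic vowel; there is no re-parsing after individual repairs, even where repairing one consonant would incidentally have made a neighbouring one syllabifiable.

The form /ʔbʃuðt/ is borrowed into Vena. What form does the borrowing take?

Under (C)V(C), the unsyllabifiable consonants are /ʔ/, /b/, /t/ (at most one coda consonant is licensed; onsets are limited to one consonant).
Epenthesis after each stranded consonant: /ʔ/ → /ʔa/, /b/ → /ba/, /t/ → /ta/.

ʔabaʃuðta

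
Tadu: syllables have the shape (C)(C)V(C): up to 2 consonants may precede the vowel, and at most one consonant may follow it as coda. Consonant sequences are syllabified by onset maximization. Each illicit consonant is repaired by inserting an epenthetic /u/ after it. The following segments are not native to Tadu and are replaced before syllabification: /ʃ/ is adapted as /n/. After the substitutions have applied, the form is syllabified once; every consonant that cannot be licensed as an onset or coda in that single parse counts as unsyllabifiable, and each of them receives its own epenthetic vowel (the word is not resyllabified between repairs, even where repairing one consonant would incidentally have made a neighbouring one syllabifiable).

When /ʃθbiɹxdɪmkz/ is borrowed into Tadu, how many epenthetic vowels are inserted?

After substitution the input is /nθbiɹxdɪmkz/.
The unsyllabifiable consonants are /n/, /k/, /z/; each receives one epenthetic vowel.

3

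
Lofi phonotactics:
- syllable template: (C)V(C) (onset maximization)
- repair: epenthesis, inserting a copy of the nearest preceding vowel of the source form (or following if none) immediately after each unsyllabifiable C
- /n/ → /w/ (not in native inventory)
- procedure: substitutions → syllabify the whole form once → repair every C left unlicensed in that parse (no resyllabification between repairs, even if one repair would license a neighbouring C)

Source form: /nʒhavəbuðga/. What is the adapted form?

waʒahavəbuðga

Substitution: /n/ → /w/, giving /wʒhavəbuðga/.
Syllabifying with onset maximization leaves /w/, /ʒ/ stranded (at most one coda consonant is licensed; onsets are limited to one consonant).
Each unlicensed consonant becomes the onset of a new syllable: /w/ → /wa/, /ʒ/ → /ʒa/.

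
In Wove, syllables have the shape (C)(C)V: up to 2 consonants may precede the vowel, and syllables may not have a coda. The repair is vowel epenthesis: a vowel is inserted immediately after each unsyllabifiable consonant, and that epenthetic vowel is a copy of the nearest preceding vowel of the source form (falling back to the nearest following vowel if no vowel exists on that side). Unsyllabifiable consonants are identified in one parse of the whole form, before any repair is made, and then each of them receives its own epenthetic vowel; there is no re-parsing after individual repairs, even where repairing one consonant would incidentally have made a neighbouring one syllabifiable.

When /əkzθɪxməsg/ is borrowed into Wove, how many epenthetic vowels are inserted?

3

The unsyllabifiable consonants are /k/, /s/, /g/; each receives one epenthetic vowel.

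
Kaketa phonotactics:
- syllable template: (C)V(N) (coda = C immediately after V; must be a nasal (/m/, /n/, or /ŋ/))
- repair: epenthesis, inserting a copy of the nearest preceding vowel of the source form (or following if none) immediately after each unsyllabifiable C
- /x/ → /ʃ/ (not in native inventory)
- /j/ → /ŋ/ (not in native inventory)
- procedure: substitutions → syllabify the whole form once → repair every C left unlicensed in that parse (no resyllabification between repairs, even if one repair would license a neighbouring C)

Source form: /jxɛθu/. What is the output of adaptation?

ŋɛʃɛθu

Substitution: /j/ → /ŋ/, /x/ → /ʃ/, giving /ŋʃɛθu/.
The consonants /ŋ/ cannot be parsed into a legal (C)V(N) syllable (only a nasal (/m/, /n/, or /ŋ/) is licensed in coda position; onsets are limited to one consonant).
Each unlicensed consonant becomes the onset of a new syllable: /ŋ/ → /ŋɛ/.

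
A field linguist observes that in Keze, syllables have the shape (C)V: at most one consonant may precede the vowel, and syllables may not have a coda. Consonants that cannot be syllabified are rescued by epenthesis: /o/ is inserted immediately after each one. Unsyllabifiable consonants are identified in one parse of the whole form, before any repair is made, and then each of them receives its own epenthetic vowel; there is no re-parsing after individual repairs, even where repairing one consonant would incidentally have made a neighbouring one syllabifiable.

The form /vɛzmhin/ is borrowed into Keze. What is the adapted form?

vɛzomohino

Syllabifying with onset maximization leaves /z/, /m/, /n/ stranded (no codas are permitted; onsets are limited to one consonant).
Inserting the epenthetic vowel yields /z/ → /zo/, /m/ → /mo/, /n/ → /no/.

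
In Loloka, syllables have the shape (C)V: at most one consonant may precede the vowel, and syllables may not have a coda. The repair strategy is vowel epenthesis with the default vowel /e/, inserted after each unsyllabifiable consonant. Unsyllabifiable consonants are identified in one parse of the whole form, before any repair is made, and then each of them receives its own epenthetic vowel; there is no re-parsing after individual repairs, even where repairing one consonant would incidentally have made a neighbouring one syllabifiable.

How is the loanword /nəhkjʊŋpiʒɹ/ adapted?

Syllabifying with onset maximization leaves /h/, /k/, /ŋ/, /ʒ/, /ɹ/ stranded (no codas are permitted; onsets are limited to one consonant).
Epenthesis after each stranded consonant: /h/ → /he/, /k/ → /ke/, /ŋ/ → /ŋe/, /ʒ/ → /ʒe/, /ɹ/ → /ɹe/.

nəhekejʊŋepiʒeɹe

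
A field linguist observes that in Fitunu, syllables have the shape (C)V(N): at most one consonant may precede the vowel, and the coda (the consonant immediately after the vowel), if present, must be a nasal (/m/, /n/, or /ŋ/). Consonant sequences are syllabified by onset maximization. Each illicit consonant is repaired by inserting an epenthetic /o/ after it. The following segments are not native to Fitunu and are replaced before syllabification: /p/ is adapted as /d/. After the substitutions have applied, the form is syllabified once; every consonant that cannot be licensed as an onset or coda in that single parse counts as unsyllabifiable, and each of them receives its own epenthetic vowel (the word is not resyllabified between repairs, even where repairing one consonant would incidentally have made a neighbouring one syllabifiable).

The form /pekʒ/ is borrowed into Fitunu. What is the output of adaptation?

Substitution: /p/ → /d/, giving /dekʒ/.
Under (C)V(N), the unsyllabifiable consonants are /k/, /ʒ/ (only a nasal (/m/, /n/, or /ŋ/) is licensed in coda position; onsets are limited to one consonant).
Inserting the epenthetic vowel yields /k/ → /ko/, /ʒ/ → /ʒo/.

dekoʒo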